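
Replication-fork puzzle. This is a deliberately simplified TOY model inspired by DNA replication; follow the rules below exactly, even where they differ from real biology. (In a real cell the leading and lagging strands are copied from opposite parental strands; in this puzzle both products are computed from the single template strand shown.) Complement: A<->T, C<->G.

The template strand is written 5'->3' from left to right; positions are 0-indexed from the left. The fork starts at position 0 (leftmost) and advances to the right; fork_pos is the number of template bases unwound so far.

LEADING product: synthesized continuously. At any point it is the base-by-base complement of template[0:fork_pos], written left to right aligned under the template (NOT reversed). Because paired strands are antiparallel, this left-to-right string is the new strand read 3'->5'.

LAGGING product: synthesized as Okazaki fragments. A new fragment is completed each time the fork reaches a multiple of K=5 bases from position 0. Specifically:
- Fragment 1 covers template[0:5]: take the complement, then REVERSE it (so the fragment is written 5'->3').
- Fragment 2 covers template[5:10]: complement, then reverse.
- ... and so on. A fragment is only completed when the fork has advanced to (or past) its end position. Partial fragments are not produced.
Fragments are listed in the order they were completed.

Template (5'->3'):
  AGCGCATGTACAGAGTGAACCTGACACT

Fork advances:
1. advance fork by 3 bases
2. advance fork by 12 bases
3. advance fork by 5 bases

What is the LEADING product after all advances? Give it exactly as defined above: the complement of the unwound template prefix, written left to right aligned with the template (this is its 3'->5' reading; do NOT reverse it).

Answer: TCGCGTACATGTCTCACTTG

Derivation:
Step 1: advance 3 -> fork_pos = 0 + 3 = 3.
Step 2: advance 12 -> fork_pos = 3 + 12 = 15.
Step 3: advance 5 -> fork_pos = 15 + 5 = 20.
Unwound prefix: template[0:20] = AGCGCATGTACAGAGTGAAC
Complement it base by base (A<->T, C<->G), keeping left-to-right order:
  [0:5] AGCGC -> TCGCG
  [5:10] ATGTA -> TACAT
  [10:15] CAGAG -> GTCTC
  [15:20] TGAAC -> ACTTG
Concatenate: TCGCGTACATGTCTCACTTG (length 20; written aligned with the template, i.e. 3'->5').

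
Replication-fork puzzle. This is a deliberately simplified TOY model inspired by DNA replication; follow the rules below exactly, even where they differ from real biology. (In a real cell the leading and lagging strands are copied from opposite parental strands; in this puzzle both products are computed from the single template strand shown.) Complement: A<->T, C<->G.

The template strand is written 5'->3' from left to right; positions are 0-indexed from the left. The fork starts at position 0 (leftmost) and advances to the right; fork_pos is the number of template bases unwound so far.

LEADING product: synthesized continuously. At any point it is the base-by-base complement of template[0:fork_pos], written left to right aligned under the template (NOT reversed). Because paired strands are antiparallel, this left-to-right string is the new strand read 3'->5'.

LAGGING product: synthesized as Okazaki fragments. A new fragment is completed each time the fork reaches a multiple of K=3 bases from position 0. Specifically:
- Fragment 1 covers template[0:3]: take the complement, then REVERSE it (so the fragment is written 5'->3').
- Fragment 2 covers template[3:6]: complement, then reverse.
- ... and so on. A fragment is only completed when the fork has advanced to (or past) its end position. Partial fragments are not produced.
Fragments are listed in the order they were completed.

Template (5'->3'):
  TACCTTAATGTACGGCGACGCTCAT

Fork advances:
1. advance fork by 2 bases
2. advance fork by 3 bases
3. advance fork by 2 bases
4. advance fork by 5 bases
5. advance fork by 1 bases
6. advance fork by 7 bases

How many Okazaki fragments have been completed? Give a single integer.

Answer: 6

Derivation:
Step 1: advance 2 -> fork_pos = 0 + 2 = 2. Next multiple of 3 is 3 (not reached); still 0 fragment(s).
Step 2: advance 3 -> fork_pos = 2 + 3 = 5. Reached multiple(s) of 3: 3 -> fragment 1 completed (1 total).
Step 3: advance 2 -> fork_pos = 5 + 2 = 7. Reached multiple(s) of 3: 6 -> fragment 2 completed (2 total).
Step 4: advance 5 -> fork_pos = 7 + 5 = 12. Reached multiple(s) of 3: 9, 12 -> fragments 3-4 completed (4 total).
Step 5: advance 1 -> fork_pos = 12 + 1 = 13. Next multiple of 3 is 15 (not reached); still 4 fragment(s).
Step 6: advance 7 -> fork_pos = 13 + 7 = 20. Reached multiple(s) of 3: 15, 18 -> fragments 5-6 completed (6 total).
Check: final fork_pos = 20; the multiples of 3 that are <= 20 are 3..18 -> 20 // 3 = 6 completed fragment(s).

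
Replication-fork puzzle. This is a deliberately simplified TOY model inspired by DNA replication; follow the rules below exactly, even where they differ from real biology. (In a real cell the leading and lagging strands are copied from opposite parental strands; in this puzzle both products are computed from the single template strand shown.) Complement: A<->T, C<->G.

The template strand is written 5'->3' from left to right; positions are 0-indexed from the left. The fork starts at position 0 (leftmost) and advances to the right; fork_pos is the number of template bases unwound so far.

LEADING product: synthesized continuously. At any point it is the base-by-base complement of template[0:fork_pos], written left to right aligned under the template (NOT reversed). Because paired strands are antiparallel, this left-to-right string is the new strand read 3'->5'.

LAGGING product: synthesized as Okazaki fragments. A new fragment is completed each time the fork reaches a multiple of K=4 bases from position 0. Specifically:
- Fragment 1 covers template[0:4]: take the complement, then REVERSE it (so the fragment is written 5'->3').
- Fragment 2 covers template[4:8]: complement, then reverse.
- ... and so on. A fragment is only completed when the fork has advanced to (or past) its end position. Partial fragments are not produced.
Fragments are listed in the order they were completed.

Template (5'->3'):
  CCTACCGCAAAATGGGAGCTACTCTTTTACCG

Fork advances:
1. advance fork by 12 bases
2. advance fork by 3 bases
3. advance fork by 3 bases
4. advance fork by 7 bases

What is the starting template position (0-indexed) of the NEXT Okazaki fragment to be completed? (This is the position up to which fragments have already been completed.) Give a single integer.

Answer: 24

Derivation:
Step 1: advance 12 -> fork_pos = 0 + 12 = 12. Reached multiple(s) of 4: 4, 8, 12 -> fragments 1-3 completed (3 total).
Step 2: advance 3 -> fork_pos = 12 + 3 = 15. Next multiple of 4 is 16 (not reached); still 3 fragment(s).
Step 3: advance 3 -> fork_pos = 15 + 3 = 18. Reached multiple(s) of 4: 16 -> fragment 4 completed (4 total).
Step 4: advance 7 -> fork_pos = 18 + 7 = 25. Reached multiple(s) of 4: 20, 24 -> fragments 5-6 completed (6 total).
6 fragment(s) completed, covering template[0:24] (6 x 4 = 24). The next fragment, fragment 7, covers template[24:28], so it starts at position 24.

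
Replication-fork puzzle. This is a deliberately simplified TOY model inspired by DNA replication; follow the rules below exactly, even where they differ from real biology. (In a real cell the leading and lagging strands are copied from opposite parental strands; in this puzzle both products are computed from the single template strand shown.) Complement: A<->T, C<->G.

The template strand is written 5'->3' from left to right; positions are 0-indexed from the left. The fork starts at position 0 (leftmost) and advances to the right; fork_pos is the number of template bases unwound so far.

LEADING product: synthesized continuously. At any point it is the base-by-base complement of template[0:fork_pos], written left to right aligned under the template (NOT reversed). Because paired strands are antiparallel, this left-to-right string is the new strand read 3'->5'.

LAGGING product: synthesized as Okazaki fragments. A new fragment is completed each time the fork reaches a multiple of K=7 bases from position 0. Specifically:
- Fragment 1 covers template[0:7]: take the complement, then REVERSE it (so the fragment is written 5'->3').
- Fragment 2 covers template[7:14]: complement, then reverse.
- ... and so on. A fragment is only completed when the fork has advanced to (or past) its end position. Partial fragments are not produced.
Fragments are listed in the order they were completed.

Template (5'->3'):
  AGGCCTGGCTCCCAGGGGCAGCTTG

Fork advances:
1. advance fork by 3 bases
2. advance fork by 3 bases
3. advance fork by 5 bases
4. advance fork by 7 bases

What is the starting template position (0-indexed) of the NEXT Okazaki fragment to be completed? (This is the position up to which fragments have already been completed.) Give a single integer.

Step 1: advance 3 -> fork_pos = 0 + 3 = 3. Next multiple of 7 is 7 (not reached); still 0 fragment(s).
Step 2: advance 3 -> fork_pos = 3 + 3 = 6. Next multiple of 7 is 7 (not reached); still 0 fragment(s).
Step 3: advance 5 -> fork_pos = 6 + 5 = 11. Reached multiple(s) of 7: 7 -> fragment 1 completed (1 total).
Step 4: advance 7 -> fork_pos = 11 + 7 = 18. Reached multiple(s) of 7: 14 -> fragment 2 completed (2 total).
2 fragment(s) completed, covering template[0:14] (2 x 7 = 14). The next fragment, fragment 3, covers template[14:21], so it starts at position 14.

Answer: 14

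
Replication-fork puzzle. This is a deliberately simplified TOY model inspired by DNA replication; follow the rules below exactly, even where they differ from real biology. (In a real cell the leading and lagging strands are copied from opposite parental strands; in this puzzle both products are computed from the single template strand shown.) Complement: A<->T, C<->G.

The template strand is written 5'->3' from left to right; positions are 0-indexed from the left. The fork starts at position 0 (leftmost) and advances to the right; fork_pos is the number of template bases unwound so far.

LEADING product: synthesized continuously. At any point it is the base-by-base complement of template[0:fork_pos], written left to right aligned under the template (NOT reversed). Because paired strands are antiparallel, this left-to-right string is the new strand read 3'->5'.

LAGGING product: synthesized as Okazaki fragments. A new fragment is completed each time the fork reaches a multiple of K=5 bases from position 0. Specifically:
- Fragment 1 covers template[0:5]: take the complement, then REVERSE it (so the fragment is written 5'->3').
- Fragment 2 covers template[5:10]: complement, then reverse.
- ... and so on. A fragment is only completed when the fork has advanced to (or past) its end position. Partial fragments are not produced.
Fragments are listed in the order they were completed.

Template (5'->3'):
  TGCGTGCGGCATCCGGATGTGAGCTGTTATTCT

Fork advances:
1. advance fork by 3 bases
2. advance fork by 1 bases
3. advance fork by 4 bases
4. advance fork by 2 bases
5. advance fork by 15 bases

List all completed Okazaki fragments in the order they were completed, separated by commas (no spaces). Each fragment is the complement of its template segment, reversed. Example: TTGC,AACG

Answer: ACGCA,GCCGC,CGGAT,ACATC,AGCTC

Derivation:
Step 1: advance 3 -> fork_pos = 0 + 3 = 3. Next multiple of 5 is 5 (not reached); still 0 fragment(s).
Step 2: advance 1 -> fork_pos = 3 + 1 = 4. Next multiple of 5 is 5 (not reached); still 0 fragment(s).
Step 3: advance 4 -> fork_pos = 4 + 4 = 8. Reached multiple(s) of 5: 5 -> fragment 1 completed (1 total).
Step 4: advance 2 -> fork_pos = 8 + 2 = 10. Reached multiple(s) of 5: 10 -> fragment 2 completed (2 total).
Step 5: advance 15 -> fork_pos = 10 + 15 = 25. Reached multiple(s) of 5: 15, 20, 25 -> fragments 3-5 completed (5 total).
Final fork_pos = 25, so 5 fragment(s) are complete. Build each: template segment -> complement -> reverse.
Fragment 1: template[0:5] = TGCGT -> complement ACGCA -> reversed ACGCA
Fragment 2: template[5:10] = GCGGC -> complement CGCCG -> reversed GCCGC
Fragment 3: template[10:15] = ATCCG -> complement TAGGC -> reversed CGGAT
Fragment 4: template[15:20] = GATGT -> complement CTACA -> reversed ACATC
Fragment 5: template[20:25] = GAGCT -> complement CTCGA -> reversed AGCTC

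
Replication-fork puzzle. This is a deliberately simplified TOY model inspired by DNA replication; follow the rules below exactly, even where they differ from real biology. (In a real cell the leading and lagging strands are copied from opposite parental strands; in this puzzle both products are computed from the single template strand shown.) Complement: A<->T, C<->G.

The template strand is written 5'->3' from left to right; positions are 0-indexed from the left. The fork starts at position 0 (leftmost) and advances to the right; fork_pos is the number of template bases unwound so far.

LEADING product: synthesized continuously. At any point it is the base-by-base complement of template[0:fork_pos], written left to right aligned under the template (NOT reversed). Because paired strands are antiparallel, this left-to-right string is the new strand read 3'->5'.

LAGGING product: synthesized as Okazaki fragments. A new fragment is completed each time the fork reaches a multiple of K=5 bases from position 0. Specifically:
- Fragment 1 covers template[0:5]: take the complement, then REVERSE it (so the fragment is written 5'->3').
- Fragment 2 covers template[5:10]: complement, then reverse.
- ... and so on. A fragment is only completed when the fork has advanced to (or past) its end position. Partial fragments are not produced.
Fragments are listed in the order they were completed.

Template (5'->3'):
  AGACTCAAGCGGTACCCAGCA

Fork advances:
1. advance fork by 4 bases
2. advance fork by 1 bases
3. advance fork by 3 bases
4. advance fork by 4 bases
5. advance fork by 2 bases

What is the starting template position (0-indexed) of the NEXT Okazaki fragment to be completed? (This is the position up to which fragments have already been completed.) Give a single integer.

Step 1: advance 4 -> fork_pos = 0 + 4 = 4. Next multiple of 5 is 5 (not reached); still 0 fragment(s).
Step 2: advance 1 -> fork_pos = 4 + 1 = 5. Reached multiple(s) of 5: 5 -> fragment 1 completed (1 total).
Step 3: advance 3 -> fork_pos = 5 + 3 = 8. Next multiple of 5 is 10 (not reached); still 1 fragment(s).
Step 4: advance 4 -> fork_pos = 8 + 4 = 12. Reached multiple(s) of 5: 10 -> fragment 2 completed (2 total).
Step 5: advance 2 -> fork_pos = 12 + 2 = 14. Next multiple of 5 is 15 (not reached); still 2 fragment(s).
2 fragment(s) completed, covering template[0:10] (2 x 5 = 10). The next fragment, fragment 3, covers template[10:15], so it starts at position 10.

Answer: 10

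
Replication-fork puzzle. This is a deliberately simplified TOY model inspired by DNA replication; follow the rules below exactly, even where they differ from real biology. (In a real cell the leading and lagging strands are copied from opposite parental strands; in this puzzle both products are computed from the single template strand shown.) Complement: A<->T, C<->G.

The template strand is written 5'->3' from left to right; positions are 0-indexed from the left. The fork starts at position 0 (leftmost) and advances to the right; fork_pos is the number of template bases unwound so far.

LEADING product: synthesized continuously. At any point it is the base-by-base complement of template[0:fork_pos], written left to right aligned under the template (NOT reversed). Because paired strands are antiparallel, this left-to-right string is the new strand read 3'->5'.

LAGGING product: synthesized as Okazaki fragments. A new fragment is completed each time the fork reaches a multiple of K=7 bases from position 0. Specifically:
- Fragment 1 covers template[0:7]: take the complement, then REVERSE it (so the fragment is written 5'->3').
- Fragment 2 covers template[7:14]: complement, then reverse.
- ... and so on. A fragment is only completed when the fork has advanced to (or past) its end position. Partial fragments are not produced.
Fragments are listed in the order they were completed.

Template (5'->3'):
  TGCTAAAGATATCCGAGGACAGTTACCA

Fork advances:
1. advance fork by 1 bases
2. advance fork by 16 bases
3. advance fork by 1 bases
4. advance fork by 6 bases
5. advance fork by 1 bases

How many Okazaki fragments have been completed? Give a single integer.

Answer: 3

Derivation:
Step 1: advance 1 -> fork_pos = 0 + 1 = 1. Next multiple of 7 is 7 (not reached); still 0 fragment(s).
Step 2: advance 16 -> fork_pos = 1 + 16 = 17. Reached multiple(s) of 7: 7, 14 -> fragments 1-2 completed (2 total).
Step 3: advance 1 -> fork_pos = 17 + 1 = 18. Next multiple of 7 is 21 (not reached); still 2 fragment(s).
Step 4: advance 6 -> fork_pos = 18 + 6 = 24. Reached multiple(s) of 7: 21 -> fragment 3 completed (3 total).
Step 5: advance 1 -> fork_pos = 24 + 1 = 25. Next multiple of 7 is 28 (not reached); still 3 fragment(s).
Check: final fork_pos = 25; the multiples of 7 that are <= 25 are 7..21 -> 25 // 7 = 3 completed fragment(s).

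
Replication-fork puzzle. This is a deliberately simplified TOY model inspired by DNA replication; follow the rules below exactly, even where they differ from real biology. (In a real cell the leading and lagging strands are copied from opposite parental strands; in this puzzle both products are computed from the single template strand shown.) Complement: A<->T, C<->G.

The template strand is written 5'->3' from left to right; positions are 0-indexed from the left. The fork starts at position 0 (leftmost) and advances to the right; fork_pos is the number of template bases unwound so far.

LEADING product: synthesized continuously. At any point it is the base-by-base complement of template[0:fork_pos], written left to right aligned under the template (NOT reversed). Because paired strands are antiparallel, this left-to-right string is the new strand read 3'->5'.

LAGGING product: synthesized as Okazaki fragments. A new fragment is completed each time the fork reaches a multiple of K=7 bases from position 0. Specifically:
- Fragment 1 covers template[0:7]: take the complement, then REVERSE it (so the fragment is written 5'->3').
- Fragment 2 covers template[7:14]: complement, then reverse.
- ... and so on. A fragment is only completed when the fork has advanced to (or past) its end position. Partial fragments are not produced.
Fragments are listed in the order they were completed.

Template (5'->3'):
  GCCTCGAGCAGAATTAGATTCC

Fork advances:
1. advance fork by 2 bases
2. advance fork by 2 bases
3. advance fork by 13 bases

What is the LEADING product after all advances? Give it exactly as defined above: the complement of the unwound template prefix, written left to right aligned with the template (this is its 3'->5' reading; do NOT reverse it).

Step 1: advance 2 -> fork_pos = 0 + 2 = 2.
Step 2: advance 2 -> fork_pos = 2 + 2 = 4.
Step 3: advance 13 -> fork_pos = 4 + 13 = 17.
Unwound prefix: template[0:17] = GCCTCGAGCAGAATTAG
Complement it base by base (A<->T, C<->G), keeping left-to-right order:
  [0:5] GCCTC -> CGGAG
  [5:10] GAGCA -> CTCGT
  [10:15] GAATT -> CTTAA
  [15:17] AG -> TC
Concatenate: CGGAGCTCGTCTTAATC (length 17; written aligned with the template, i.e. 3'->5').

Answer: CGGAGCTCGTCTTAATC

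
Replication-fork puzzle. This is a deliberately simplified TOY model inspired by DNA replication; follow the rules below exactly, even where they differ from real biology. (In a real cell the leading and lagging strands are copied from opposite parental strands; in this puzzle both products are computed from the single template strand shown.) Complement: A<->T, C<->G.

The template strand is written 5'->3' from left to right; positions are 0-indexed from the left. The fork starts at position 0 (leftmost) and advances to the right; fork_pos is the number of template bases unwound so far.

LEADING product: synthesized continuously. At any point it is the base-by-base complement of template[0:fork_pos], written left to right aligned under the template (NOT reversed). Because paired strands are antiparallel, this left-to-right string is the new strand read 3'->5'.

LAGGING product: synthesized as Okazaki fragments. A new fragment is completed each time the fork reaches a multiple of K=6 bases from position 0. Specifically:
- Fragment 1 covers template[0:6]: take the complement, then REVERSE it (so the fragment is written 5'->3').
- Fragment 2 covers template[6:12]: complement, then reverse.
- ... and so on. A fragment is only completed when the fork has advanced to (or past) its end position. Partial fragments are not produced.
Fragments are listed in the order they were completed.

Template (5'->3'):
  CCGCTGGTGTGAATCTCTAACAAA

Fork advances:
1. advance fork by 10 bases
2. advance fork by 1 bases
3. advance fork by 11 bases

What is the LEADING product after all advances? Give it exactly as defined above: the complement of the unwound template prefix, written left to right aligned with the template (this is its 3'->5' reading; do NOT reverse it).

Answer: GGCGACCACACTTAGAGATTGT

Derivation:
Step 1: advance 10 -> fork_pos = 0 + 10 = 10.
Step 2: advance 1 -> fork_pos = 10 + 1 = 11.
Step 3: advance 11 -> fork_pos = 11 + 11 = 22.
Unwound prefix: template[0:22] = CCGCTGGTGTGAATCTCTAACA
Complement it base by base (A<->T, C<->G), keeping left-to-right order:
  [0:5] CCGCT -> GGCGA
  [5:10] GGTGT -> CCACA
  [10:15] GAATC -> CTTAG
  [15:20] TCTAA -> AGATT
  [20:22] CA -> GT
Concatenate: GGCGACCACACTTAGAGATTGT (length 22; written aligned with the template, i.e. 3'->5').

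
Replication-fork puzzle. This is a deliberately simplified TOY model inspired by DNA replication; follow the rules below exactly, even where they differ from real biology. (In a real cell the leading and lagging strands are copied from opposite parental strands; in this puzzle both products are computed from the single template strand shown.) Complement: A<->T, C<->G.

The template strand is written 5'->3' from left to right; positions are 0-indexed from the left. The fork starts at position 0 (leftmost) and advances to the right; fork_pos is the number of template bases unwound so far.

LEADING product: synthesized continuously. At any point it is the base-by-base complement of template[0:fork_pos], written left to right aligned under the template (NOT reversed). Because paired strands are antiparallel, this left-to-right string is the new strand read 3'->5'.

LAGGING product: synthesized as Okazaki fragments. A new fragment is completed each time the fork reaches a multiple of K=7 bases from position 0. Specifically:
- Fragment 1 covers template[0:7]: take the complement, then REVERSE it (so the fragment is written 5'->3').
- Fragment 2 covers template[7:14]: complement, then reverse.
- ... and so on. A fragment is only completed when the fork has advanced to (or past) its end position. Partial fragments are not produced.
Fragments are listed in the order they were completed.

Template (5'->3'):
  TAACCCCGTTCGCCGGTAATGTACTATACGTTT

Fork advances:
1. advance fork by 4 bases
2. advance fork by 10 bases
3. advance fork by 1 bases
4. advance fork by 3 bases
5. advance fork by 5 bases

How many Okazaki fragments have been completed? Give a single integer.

Step 1: advance 4 -> fork_pos = 0 + 4 = 4. Next multiple of 7 is 7 (not reached); still 0 fragment(s).
Step 2: advance 10 -> fork_pos = 4 + 10 = 14. Reached multiple(s) of 7: 7, 14 -> fragments 1-2 completed (2 total).
Step 3: advance 1 -> fork_pos = 14 + 1 = 15. Next multiple of 7 is 21 (not reached); still 2 fragment(s).
Step 4: advance 3 -> fork_pos = 15 + 3 = 18. Next multiple of 7 is 21 (not reached); still 2 fragment(s).
Step 5: advance 5 -> fork_pos = 18 + 5 = 23. Reached multiple(s) of 7: 21 -> fragment 3 completed (3 total).
Check: final fork_pos = 23; the multiples of 7 that are <= 23 are 7..21 -> 23 // 7 = 3 completed fragment(s).

Answer: 3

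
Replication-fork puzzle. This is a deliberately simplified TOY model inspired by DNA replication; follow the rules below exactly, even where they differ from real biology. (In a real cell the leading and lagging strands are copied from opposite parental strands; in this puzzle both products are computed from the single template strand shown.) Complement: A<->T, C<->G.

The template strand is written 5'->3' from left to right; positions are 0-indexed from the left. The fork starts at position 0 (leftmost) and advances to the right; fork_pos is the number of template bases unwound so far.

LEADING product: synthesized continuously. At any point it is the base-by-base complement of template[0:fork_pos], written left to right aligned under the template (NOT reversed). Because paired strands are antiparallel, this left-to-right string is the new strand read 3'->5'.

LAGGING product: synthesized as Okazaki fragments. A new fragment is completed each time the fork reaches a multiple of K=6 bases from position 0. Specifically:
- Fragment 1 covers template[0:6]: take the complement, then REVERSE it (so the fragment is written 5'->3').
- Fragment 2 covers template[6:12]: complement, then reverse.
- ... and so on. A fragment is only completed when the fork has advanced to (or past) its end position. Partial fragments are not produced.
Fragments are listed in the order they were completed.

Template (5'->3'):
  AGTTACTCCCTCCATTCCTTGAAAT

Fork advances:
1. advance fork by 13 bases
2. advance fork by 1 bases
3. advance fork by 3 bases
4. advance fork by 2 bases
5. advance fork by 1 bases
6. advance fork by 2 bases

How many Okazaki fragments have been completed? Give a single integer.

Answer: 3

Derivation:
Step 1: advance 13 -> fork_pos = 0 + 13 = 13. Reached multiple(s) of 6: 6, 12 -> fragments 1-2 completed (2 total).
Step 2: advance 1 -> fork_pos = 13 + 1 = 14. Next multiple of 6 is 18 (not reached); still 2 fragment(s).
Step 3: advance 3 -> fork_pos = 14 + 3 = 17. Next multiple of 6 is 18 (not reached); still 2 fragment(s).
Step 4: advance 2 -> fork_pos = 17 + 2 = 19. Reached multiple(s) of 6: 18 -> fragment 3 completed (3 total).
Step 5: advance 1 -> fork_pos = 19 + 1 = 20. Next multiple of 6 is 24 (not reached); still 3 fragment(s).
Step 6: advance 2 -> fork_pos = 20 + 2 = 22. Next multiple of 6 is 24 (not reached); still 3 fragment(s).
Check: final fork_pos = 22; the multiples of 6 that are <= 22 are 6..18 -> 22 // 6 = 3 completed fragment(s).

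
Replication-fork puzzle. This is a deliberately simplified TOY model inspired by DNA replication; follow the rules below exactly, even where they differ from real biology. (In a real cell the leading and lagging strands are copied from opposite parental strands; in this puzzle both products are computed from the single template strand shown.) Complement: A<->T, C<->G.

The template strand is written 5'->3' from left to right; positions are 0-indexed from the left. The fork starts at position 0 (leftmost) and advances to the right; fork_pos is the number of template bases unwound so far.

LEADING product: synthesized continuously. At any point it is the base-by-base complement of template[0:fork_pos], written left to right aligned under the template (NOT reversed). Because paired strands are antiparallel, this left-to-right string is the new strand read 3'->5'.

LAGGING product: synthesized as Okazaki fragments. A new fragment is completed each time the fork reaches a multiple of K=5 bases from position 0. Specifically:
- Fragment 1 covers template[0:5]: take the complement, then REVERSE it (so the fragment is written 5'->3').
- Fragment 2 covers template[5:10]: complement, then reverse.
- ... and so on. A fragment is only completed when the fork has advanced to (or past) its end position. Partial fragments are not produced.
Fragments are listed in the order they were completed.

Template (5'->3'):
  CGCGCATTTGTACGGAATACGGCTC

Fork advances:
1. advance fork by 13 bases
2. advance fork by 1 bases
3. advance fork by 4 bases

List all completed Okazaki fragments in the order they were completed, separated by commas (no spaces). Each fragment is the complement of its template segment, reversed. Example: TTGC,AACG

Step 1: advance 13 -> fork_pos = 0 + 13 = 13. Reached multiple(s) of 5: 5, 10 -> fragments 1-2 completed (2 total).
Step 2: advance 1 -> fork_pos = 13 + 1 = 14. Next multiple of 5 is 15 (not reached); still 2 fragment(s).
Step 3: advance 4 -> fork_pos = 14 + 4 = 18. Reached multiple(s) of 5: 15 -> fragment 3 completed (3 total).
Final fork_pos = 18, so 3 fragment(s) are complete. Build each: template segment -> complement -> reverse.
Fragment 1: template[0:5] = CGCGC -> complement GCGCG -> reversed GCGCG
Fragment 2: template[5:10] = ATTTG -> complement TAAAC -> reversed CAAAT
Fragment 3: template[10:15] = TACGG -> complement ATGCC -> reversed CCGTA

Answer: GCGCG,CAAAT,CCGTA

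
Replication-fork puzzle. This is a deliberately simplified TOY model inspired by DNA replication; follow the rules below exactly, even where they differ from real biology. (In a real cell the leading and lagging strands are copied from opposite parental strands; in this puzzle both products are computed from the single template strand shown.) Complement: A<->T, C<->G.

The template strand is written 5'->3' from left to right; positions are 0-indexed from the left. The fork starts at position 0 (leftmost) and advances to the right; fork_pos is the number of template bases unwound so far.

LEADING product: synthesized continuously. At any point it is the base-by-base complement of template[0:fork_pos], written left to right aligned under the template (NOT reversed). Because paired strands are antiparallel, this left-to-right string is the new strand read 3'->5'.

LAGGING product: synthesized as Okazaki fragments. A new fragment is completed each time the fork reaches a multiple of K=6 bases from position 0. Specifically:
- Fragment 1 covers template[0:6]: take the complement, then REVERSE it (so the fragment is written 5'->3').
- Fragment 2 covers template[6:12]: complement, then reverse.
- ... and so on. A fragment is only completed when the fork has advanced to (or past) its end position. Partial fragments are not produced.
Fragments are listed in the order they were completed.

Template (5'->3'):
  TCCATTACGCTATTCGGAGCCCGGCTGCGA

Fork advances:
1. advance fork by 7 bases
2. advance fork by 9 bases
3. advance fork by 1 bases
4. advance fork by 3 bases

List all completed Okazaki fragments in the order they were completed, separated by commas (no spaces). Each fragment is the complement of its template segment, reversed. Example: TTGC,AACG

Step 1: advance 7 -> fork_pos = 0 + 7 = 7. Reached multiple(s) of 6: 6 -> fragment 1 completed (1 total).
Step 2: advance 9 -> fork_pos = 7 + 9 = 16. Reached multiple(s) of 6: 12 -> fragment 2 completed (2 total).
Step 3: advance 1 -> fork_pos = 16 + 1 = 17. Next multiple of 6 is 18 (not reached); still 2 fragment(s).
Step 4: advance 3 -> fork_pos = 17 + 3 = 20. Reached multiple(s) of 6: 18 -> fragment 3 completed (3 total).
Final fork_pos = 20, so 3 fragment(s) are complete. Build each: template segment -> complement -> reverse.
Fragment 1: template[0:6] = TCCATT -> complement AGGTAA -> reversed AATGGA
Fragment 2: template[6:12] = ACGCTA -> complement TGCGAT -> reversed TAGCGT
Fragment 3: template[12:18] = TTCGGA -> complement AAGCCT -> reversed TCCGAA

Answer: AATGGA,TAGCGT,TCCGAA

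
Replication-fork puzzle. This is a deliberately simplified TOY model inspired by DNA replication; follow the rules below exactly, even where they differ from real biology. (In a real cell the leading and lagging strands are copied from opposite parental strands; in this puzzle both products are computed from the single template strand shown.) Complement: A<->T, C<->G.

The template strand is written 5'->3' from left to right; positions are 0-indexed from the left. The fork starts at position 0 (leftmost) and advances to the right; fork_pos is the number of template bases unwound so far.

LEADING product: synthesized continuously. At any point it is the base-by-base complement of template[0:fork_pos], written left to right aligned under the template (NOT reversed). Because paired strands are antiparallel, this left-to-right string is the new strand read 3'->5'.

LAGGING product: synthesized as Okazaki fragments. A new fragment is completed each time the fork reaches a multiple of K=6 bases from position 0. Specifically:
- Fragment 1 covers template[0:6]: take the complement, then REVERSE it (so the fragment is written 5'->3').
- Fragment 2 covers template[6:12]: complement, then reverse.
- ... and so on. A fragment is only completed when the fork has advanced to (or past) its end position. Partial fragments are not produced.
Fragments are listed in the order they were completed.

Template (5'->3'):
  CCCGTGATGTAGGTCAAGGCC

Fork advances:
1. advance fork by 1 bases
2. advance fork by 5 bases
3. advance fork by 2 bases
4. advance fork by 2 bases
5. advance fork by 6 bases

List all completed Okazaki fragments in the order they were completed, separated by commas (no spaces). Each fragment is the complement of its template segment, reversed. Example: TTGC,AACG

Answer: CACGGG,CTACAT

Derivation:
Step 1: advance 1 -> fork_pos = 0 + 1 = 1. Next multiple of 6 is 6 (not reached); still 0 fragment(s).
Step 2: advance 5 -> fork_pos = 1 + 5 = 6. Reached multiple(s) of 6: 6 -> fragment 1 completed (1 total).
Step 3: advance 2 -> fork_pos = 6 + 2 = 8. Next multiple of 6 is 12 (not reached); still 1 fragment(s).
Step 4: advance 2 -> fork_pos = 8 + 2 = 10. Next multiple of 6 is 12 (not reached); still 1 fragment(s).
Step 5: advance 6 -> fork_pos = 10 + 6 = 16. Reached multiple(s) of 6: 12 -> fragment 2 completed (2 total).
Final fork_pos = 16, so 2 fragment(s) are complete. Build each: template segment -> complement -> reverse.
Fragment 1: template[0:6] = CCCGTG -> complement GGGCAC -> reversed CACGGG
Fragment 2: template[6:12] = ATGTAG -> complement TACATC -> reversed CTACAT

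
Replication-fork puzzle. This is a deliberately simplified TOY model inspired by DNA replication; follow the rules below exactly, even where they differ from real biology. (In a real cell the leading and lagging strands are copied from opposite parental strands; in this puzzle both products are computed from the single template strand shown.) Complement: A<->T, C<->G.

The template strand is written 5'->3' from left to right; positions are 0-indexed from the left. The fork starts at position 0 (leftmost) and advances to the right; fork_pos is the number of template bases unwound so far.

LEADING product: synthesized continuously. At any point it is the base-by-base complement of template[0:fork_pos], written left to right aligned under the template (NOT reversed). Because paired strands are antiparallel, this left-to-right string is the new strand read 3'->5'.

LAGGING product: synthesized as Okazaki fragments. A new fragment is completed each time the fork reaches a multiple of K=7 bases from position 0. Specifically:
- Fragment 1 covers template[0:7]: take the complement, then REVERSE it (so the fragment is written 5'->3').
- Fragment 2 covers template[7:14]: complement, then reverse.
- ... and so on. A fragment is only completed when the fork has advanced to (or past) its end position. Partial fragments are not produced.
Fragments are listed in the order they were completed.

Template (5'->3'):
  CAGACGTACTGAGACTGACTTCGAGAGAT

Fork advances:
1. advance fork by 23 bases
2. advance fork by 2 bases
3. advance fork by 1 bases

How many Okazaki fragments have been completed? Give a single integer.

Step 1: advance 23 -> fork_pos = 0 + 23 = 23. Reached multiple(s) of 7: 7, 14, 21 -> fragments 1-3 completed (3 total).
Step 2: advance 2 -> fork_pos = 23 + 2 = 25. Next multiple of 7 is 28 (not reached); still 3 fragment(s).
Step 3: advance 1 -> fork_pos = 25 + 1 = 26. Next multiple of 7 is 28 (not reached); still 3 fragment(s).
Check: final fork_pos = 26; the multiples of 7 that are <= 26 are 7..21 -> 26 // 7 = 3 completed fragment(s).

Answer: 3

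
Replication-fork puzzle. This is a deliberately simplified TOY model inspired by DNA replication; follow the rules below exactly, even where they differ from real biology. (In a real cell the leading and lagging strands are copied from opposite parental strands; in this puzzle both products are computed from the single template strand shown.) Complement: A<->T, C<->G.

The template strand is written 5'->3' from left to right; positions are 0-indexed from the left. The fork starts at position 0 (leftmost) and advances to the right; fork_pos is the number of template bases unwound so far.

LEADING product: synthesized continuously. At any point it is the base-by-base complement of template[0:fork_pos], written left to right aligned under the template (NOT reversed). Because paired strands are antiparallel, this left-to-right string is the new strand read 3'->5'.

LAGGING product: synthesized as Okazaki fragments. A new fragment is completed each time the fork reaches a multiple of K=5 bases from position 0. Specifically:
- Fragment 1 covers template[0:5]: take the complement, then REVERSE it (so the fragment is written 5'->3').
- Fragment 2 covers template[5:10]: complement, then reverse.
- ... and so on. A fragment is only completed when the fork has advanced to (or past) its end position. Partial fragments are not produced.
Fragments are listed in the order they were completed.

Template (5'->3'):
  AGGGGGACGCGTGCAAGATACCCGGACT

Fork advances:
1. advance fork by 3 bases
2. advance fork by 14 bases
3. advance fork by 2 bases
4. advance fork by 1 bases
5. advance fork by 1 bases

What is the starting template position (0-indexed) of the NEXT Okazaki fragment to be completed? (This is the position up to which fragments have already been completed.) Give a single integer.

Step 1: advance 3 -> fork_pos = 0 + 3 = 3. Next multiple of 5 is 5 (not reached); still 0 fragment(s).
Step 2: advance 14 -> fork_pos = 3 + 14 = 17. Reached multiple(s) of 5: 5, 10, 15 -> fragments 1-3 completed (3 total).
Step 3: advance 2 -> fork_pos = 17 + 2 = 19. Next multiple of 5 is 20 (not reached); still 3 fragment(s).
Step 4: advance 1 -> fork_pos = 19 + 1 = 20. Reached multiple(s) of 5: 20 -> fragment 4 completed (4 total).
Step 5: advance 1 -> fork_pos = 20 + 1 = 21. Next multiple of 5 is 25 (not reached); still 4 fragment(s).
4 fragment(s) completed, covering template[0:20] (4 x 5 = 20). The next fragment, fragment 5, covers template[20:25], so it starts at position 20.

Answer: 20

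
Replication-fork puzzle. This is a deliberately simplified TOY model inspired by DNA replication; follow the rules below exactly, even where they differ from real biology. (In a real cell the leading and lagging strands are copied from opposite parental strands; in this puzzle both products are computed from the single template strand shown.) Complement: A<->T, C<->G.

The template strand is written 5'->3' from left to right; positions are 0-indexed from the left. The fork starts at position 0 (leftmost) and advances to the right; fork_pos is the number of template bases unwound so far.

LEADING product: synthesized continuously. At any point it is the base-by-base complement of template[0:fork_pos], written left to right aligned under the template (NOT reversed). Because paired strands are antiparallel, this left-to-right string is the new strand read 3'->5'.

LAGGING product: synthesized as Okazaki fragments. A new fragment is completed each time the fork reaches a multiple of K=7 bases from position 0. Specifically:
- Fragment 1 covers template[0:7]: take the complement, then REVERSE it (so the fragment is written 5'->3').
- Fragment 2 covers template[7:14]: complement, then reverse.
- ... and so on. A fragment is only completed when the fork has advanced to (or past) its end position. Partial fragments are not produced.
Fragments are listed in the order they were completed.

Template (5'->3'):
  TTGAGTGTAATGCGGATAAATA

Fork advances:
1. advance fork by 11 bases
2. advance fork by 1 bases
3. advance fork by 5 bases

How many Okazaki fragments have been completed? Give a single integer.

Answer: 2

Derivation:
Step 1: advance 11 -> fork_pos = 0 + 11 = 11. Reached multiple(s) of 7: 7 -> fragment 1 completed (1 total).
Step 2: advance 1 -> fork_pos = 11 + 1 = 12. Next multiple of 7 is 14 (not reached); still 1 fragment(s).
Step 3: advance 5 -> fork_pos = 12 + 5 = 17. Reached multiple(s) of 7: 14 -> fragment 2 completed (2 total).
Check: final fork_pos = 17; the multiples of 7 that are <= 17 are 7..14 -> 17 // 7 = 2 completed fragment(s).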